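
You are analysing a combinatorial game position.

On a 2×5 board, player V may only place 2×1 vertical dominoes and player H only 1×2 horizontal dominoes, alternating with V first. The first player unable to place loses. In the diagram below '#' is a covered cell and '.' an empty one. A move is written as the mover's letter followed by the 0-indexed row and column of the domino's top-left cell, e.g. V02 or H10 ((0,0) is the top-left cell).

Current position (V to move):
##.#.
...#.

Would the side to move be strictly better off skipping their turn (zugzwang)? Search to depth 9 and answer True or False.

zugzwang(##.#./...#., V) = False

[##.#./...#.] V move#1: V02:+1/####./..##.*, V04:-1/##.##/...##
[####./..##.] H move#2: H10:-1/####./####.*
[####./####.] V move#3: V04:+1/#####/#####*
[#####/#####] end (terminal -1, H#4); searched ##.#./...#. to 9
suppose V passes — search the same position with H to move:
pass> [##.#./...#.] H move#1: H10:-1/##.#./##.#.*, H11:-1/##.#./.###.
pass> [##.#./##.#.] V move#2: V02:+1/####./####.*, V04:+1/##.##/##.##
pass> [####./####.] end (terminal -1, H#3); searched ##.#./...#. to 9
for V: play +1, pass +1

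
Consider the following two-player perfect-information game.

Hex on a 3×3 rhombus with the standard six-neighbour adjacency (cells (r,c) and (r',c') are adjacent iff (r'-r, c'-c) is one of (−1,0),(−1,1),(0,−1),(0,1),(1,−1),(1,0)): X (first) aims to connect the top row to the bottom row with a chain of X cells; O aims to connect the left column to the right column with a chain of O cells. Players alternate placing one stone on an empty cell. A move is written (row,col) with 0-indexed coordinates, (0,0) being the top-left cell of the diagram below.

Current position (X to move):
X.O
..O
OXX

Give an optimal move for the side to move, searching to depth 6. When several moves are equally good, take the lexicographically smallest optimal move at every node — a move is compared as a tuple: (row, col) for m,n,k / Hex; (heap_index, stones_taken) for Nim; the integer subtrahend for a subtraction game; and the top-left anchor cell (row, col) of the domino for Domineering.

X's best at [X.O/..O/OXX]: (1,1)

[X.O/..O/OXX] X move#1: (0,1):-1/XXO/..O/OXX, (1,0):-1/X.O/X.O/OXX, (1,1):+1/X.O/.XO/OXX*
[X.O/.XO/OXX] O move#2: (0,1):-1/XOO/.XO/OXX*, (1,0):-1/X.O/OXO/OXX
[XOO/.XO/OXX] X move#3: (1,0):+1/XOO/XXO/OXX*
[XOO/XXO/OXX] end (terminal -1, O#4); searched X.O/..O/OXX to 6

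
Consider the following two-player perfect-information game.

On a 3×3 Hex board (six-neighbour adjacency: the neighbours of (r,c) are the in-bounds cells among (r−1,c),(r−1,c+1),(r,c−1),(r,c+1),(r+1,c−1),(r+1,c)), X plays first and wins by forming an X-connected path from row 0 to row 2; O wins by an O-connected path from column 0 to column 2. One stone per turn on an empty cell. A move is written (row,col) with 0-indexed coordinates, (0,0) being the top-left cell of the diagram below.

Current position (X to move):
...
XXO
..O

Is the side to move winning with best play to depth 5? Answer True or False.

ply 1, X at .../XXO/..O | (0,0)=+1→X../XXO/..O*; (0,1)=+1→.X./XXO/..O; (0,2)=+1→..X/XXO/..O; (2,0)=+1→.../XXO/X.O; (2,1)=+1→.../XXO/.XO
ply 2, O at X../XXO/..O | (0,1)=-1→XO./XXO/..O*; (0,2)=-1→X.O/XXO/..O; (2,0)=-1→X../XXO/O.O; (2,1)=-1→X../XXO/.OO
ply 3, X at XO./XXO/..O | (0,2)=+1→XOX/XXO/..O*; (2,0)=+1→XO./XXO/X.O; (2,1)=+1→XO./XXO/.XO
ply 4, O at XOX/XXO/..O | (2,0)=-1→XOX/XXO/O.O*; (2,1)=-1→XOX/XXO/.OO
ply 5, X at XOX/XXO/O.O | (2,1)=+1→XOX/XXO/OXO*
ply 6: XOX/XXO/OXO is terminal -1 (O); from .../XXO/..O depth 5

X winning at [.../XXO/..O]: True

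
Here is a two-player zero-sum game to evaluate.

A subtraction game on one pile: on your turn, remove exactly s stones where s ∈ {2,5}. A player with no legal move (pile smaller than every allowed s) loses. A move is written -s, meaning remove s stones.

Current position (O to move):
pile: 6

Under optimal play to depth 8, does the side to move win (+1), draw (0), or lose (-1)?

ply 1, O at 6 | -2=+1→4*; -5=+1→1
ply 2, X at 4 | -2=-1→2*
ply 3, O at 2 | -2=+1→0*
ply 4: 0 is terminal -1 (X); from 6 depth 8

value(6, O) = +1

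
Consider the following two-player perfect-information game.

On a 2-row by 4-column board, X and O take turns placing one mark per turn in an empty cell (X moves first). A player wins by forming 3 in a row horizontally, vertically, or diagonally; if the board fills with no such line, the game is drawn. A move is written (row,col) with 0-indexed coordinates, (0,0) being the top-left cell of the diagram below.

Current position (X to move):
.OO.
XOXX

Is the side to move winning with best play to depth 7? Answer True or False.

p1 X@[.OO./XOXX]: (0,0)[XOO./XOXX]-1* (0,3)[.OOX/XOXX]-1
p2 O@[XOO./XOXX]: (0,3)[XOOO/XOXX]+1*
p3 X@[XOOO/XOXX] terminal -1; root [.OO./XOXX] d7

X winning at [.OO./XOXX]: False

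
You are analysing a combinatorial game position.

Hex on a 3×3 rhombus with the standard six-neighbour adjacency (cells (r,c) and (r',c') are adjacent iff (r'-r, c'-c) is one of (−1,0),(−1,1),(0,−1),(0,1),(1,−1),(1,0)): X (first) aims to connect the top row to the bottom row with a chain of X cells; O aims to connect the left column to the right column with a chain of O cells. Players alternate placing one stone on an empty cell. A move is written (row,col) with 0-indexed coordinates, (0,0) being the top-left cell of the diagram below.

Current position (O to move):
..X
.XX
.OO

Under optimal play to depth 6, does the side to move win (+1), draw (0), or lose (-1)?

ply 1, O at ..X/.XX/.OO | (0,0)=-1→O.X/.XX/.OO; (0,1)=-1→.OX/.XX/.OO; (1,0)=-1→..X/OXX/.OO; (2,0)=+1→..X/.XX/OOO*
ply 2: ..X/.XX/OOO is terminal -1 (X); from ..X/.XX/.OO depth 6

value(..X/.XX/.OO, O) = +1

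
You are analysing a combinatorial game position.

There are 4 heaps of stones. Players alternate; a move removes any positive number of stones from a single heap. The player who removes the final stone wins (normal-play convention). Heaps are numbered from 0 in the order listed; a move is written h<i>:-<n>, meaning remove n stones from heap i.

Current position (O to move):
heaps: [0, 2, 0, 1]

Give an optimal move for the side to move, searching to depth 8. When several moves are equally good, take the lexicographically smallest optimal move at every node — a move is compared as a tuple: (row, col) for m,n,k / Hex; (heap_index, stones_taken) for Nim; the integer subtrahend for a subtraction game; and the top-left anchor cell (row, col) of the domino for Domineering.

p1 O@[(0,2,0,1)]: h1:-1[(0,1,0,1)]+1* h1:-2[(0,0,0,1)]-1 h3:-1[(0,2,0,0)]-1
p2 X@[(0,1,0,1)]: h1:-1[(0,0,0,1)]-1* h3:-1[(0,1,0,0)]-1
p3 O@[(0,0,0,1)]: h3:-1[(0,0,0,0)]+1*
p4 X@[(0,0,0,0)] terminal -1; root [(0,2,0,1)] d8

O's best at [(0,2,0,1)]: h1:-1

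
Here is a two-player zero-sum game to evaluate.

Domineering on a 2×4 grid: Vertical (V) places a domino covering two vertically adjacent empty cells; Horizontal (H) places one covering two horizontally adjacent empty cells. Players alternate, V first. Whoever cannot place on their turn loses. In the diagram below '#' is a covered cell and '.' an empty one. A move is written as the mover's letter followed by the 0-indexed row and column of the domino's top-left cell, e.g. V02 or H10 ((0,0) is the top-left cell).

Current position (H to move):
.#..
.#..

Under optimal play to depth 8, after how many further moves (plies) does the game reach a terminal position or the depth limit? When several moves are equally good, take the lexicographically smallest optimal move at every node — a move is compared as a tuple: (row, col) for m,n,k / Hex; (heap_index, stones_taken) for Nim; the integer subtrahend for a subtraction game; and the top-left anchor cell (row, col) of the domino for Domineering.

p1 H@[.#../.#..]: H02[.###/.#..]+1* H12[.#../.###]+1
p2 V@[.###/.#..]: V00[####/##..]-1*
p3 H@[####/##..]: H12[####/####]+1*
p4 V@[####/####] terminal -1; root [.#../.#..] d8

PV length from [.#../.#..]: 3 plies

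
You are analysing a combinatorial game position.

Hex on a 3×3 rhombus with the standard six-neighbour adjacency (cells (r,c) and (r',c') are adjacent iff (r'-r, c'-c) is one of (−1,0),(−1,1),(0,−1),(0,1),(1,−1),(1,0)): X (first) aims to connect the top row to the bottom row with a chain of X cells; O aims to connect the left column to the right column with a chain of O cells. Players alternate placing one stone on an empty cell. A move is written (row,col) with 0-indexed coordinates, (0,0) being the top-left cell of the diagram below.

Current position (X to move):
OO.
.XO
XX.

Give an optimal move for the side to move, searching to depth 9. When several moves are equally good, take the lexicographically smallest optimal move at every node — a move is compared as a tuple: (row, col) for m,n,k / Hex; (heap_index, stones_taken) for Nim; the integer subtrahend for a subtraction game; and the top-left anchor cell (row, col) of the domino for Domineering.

p1 X@[OO./.XO/XX.]: (0,2)[OOX/.XO/XX.]+1* (1,0)[OO./XXO/XX.]-1 (2,2)[OO./.XO/XXX]-1
p2 O@[OOX/.XO/XX.] terminal -1; root [OO./.XO/XX.] d9

X's best at [OO./.XO/XX.]: (0,2)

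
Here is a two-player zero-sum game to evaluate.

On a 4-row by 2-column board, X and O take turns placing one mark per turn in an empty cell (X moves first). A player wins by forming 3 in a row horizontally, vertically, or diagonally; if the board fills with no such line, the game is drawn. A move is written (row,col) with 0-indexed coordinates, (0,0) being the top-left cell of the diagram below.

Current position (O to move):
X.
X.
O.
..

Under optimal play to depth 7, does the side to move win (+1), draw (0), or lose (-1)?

p1 O@[X./X./O./..]: (0,1)[XO/X./O./..]+0* (1,1)[X./XO/O./..]+0 (2,1)[X./X./OO/..]+0 (3,0)[X./X./O./O.]+0 (3,1)[X./X./O./.O]+0
p2 X@[XO/X./O./..]: (1,1)[XO/XX/O./..]+0* (2,1)[XO/X./OX/..]+0 (3,0)[XO/X./O./X.]+0 (3,1)[XO/X./O./.X]+0
p3 O@[XO/XX/O./..]: (2,1)[XO/XX/OO/..]+0* (3,0)[XO/XX/O./O.]+0 (3,1)[XO/XX/O./.O]+0
p4 X@[XO/XX/OO/..]: (3,0)[XO/XX/OO/X.]+0* (3,1)[XO/XX/OO/.X]+0
p5 O@[XO/XX/OO/X.]: (3,1)[XO/XX/OO/XO]+0*
p6 X@[XO/XX/OO/XO] terminal +0; root [X./X./O./..] d7

value(X./X./O./.., O) = 0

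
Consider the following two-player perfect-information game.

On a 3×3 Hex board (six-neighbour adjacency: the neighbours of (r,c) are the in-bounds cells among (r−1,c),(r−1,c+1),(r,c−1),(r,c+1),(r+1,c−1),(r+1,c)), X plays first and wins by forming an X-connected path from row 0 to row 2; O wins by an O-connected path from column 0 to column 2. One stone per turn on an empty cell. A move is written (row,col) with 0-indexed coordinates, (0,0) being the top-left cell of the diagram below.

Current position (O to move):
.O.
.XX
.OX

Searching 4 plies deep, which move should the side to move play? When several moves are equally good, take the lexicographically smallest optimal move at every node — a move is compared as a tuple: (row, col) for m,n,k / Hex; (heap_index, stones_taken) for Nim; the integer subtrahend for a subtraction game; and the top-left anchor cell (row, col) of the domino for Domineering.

[.O./.XX/.OX] O move#1: (0,0):-1/OO./.XX/.OX, (0,2):+1/.OO/.XX/.OX*, (1,0):-1/.O./OXX/.OX, (2,0):-1/.O./.XX/OOX
[.OO/.XX/.OX] X move#2: (0,0):-1/XOO/.XX/.OX*, (1,0):-1/.OO/XXX/.OX, (2,0):-1/.OO/.XX/XOX
[XOO/.XX/.OX] O move#3: (1,0):+1/XOO/OXX/.OX*, (2,0):-1/XOO/.XX/OOX
[XOO/OXX/.OX] end (terminal -1, X#4); searched .O./.XX/.OX to 4

O's best at [.O./.XX/.OX]: (0,2)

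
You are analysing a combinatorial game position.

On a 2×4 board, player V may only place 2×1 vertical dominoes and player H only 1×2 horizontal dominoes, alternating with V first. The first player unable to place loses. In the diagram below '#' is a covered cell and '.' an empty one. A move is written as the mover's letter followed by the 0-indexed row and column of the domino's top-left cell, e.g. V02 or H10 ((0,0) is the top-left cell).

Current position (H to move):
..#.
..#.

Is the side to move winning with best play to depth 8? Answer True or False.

[..#./..#.] H move#1: H00:+1/###./..#.*, H10:+1/..#./###.
[###./..#.] V move#2: V03:-1/####/..##*
[####/..##] H move#3: H10:+1/####/####*
[####/####] end (terminal -1, V#4); searched ..#./..#. to 8

H winning at [..#./..#.]: True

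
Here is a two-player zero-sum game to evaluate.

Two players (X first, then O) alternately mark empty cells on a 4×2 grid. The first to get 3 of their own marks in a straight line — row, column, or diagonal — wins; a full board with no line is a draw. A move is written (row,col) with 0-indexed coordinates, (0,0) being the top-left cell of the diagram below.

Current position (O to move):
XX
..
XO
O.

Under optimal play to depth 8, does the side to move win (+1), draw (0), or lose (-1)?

value(XX/../XO/O., O) = 0

[XX/../XO/O.] O move#1: (1,0):+0/XX/O./XO/O.*, (1,1):-1/XX/.O/XO/O., (3,1):-1/XX/../XO/OO
[XX/O./XO/O.] X move#2: (1,1):+0/XX/OX/XO/O.*, (3,1):+0/XX/O./XO/OX
[XX/OX/XO/O.] O move#3: (3,1):+0/XX/OX/XO/OO*
[XX/OX/XO/OO] end (terminal +0, X#4); searched XX/../XO/O. to 8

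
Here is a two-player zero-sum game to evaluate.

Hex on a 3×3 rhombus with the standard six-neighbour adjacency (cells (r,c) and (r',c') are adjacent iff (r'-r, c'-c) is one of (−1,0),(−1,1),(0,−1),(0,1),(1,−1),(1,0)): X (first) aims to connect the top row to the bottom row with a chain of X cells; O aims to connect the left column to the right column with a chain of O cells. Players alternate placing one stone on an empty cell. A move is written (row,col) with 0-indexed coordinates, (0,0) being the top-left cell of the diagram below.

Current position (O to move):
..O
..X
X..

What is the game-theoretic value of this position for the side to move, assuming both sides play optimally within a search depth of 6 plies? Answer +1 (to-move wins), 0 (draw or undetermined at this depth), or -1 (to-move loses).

[..O/..X/X..] O move#1: (0,0):-1/O.O/..X/X.., (0,1):+1/.OO/..X/X..*, (1,0):+1/..O/O.X/X.., (1,1):-1/..O/.OX/X.., (2,1):-1/..O/..X/XO., (2,2):-1/..O/..X/X.O
[.OO/..X/X..] X move#2: (0,0):-1/XOO/..X/X..*, (1,0):-1/.OO/X.X/X.., (1,1):-1/.OO/.XX/X.., (2,1):-1/.OO/..X/XX., (2,2):-1/.OO/..X/X.X
[XOO/..X/X..] O move#3: (1,0):+1/XOO/O.X/X..*, (1,1):-1/XOO/.OX/X.., (2,1):-1/XOO/..X/XO., (2,2):-1/XOO/..X/X.O
[XOO/O.X/X..] end (terminal -1, X#4); searched ..O/..X/X.. to 6

value(..O/..X/X.., O) = +1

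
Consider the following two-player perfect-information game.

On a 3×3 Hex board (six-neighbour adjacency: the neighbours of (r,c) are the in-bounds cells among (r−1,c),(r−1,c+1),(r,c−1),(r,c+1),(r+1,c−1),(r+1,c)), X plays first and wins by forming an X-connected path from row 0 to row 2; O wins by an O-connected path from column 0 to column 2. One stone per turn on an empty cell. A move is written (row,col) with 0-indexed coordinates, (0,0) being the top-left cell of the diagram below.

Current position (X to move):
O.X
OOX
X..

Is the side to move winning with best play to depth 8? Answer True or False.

X winning at [O.X/OOX/X..]: True

ply 1, X at O.X/OOX/X.. | (0,1)=+1→OXX/OOX/X..*; (2,1)=+1→O.X/OOX/XX.; (2,2)=+1→O.X/OOX/X.X
ply 2, O at OXX/OOX/X.. | (2,1)=-1→OXX/OOX/XO.*; (2,2)=-1→OXX/OOX/X.O
ply 3, X at OXX/OOX/XO. | (2,2)=+1→OXX/OOX/XOX*
ply 4: OXX/OOX/XOX is terminal -1 (O); from O.X/OOX/X.. depth 8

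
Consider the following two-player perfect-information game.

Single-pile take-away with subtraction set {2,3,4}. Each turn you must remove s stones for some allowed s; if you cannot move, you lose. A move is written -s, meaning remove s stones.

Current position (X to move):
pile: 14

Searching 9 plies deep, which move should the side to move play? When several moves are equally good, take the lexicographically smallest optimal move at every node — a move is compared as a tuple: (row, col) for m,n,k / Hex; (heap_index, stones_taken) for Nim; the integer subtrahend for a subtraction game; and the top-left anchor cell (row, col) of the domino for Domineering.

X's best at [14]: -2

p1 X@[14]: -2[12]+1* -3[11]-1 -4[10]-1
p2 O@[12]: -2[10]-1* -3[9]-1 -4[8]-1
p3 X@[10]: -2[8]-1 -3[7]+1* -4[6]+1
p4 O@[7]: -2[5]-1* -3[4]-1 -4[3]-1
p5 X@[5]: -2[3]-1 -3[2]-1 -4[1]+1*
p6 O@[1] terminal -1; root [14] d9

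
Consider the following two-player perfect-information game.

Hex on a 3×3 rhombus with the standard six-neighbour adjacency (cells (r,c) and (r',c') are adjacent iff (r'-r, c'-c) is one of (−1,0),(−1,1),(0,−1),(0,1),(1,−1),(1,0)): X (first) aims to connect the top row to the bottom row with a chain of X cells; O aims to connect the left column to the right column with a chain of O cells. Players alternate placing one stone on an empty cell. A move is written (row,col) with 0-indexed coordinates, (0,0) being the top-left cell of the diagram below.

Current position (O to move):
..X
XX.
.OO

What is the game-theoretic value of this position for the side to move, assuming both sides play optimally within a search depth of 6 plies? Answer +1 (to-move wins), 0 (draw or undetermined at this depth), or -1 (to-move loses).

value(..X/XX./.OO, O) = +1

ply 1, O at ..X/XX./.OO | (0,0)=-1→O.X/XX./.OO; (0,1)=-1→.OX/XX./.OO; (1,2)=-1→..X/XXO/.OO; (2,0)=+1→..X/XX./OOO*
ply 2: ..X/XX./OOO is terminal -1 (X); from ..X/XX./.OO depth 6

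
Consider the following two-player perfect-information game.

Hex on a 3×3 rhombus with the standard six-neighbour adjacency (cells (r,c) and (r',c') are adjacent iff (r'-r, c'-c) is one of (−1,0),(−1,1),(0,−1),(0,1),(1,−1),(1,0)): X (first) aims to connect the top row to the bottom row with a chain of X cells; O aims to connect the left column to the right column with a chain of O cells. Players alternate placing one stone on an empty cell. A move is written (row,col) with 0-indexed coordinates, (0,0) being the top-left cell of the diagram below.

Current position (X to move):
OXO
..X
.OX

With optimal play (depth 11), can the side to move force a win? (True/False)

X winning at [OXO/..X/.OX]: True

p1 X@[OXO/..X/.OX]: (1,0)[OXO/X.X/.OX]+1* (1,1)[OXO/.XX/.OX]+1 (2,0)[OXO/..X/XOX]+1
p2 O@[OXO/X.X/.OX]: (1,1)[OXO/XOX/.OX]-1* (2,0)[OXO/X.X/OOX]-1
p3 X@[OXO/XOX/.OX]: (2,0)[OXO/XOX/XOX]+1*
p4 O@[OXO/XOX/XOX] terminal -1; root [OXO/..X/.OX] d11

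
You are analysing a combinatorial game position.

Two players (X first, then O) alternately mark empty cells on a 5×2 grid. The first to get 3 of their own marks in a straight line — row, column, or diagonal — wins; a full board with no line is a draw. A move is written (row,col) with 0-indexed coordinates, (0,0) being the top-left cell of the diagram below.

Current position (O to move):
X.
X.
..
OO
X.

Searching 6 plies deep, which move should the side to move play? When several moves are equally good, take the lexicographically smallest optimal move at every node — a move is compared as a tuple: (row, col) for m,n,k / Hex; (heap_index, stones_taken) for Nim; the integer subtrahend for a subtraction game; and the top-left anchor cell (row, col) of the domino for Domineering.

O's best at [X./X./../OO/X.]: (2,0)

ply 1, O at X./X./../OO/X. | (0,1)=-1→XO/X./../OO/X.; (1,1)=-1→X./XO/../OO/X.; (2,0)=+0→X./X./O./OO/X.*; (2,1)=-1→X./X./.O/OO/X.; (4,1)=-1→X./X./../OO/XO
ply 2, X at X./X./O./OO/X. | (0,1)=-1→XX/X./O./OO/X.; (1,1)=+0→X./XX/O./OO/X.*; (2,1)=+0→X./X./OX/OO/X.; (4,1)=+0→X./X./O./OO/XX
ply 3, O at X./XX/O./OO/X. | (0,1)=+0→XO/XX/O./OO/X.*; (2,1)=+0→X./XX/OO/OO/X.; (4,1)=+0→X./XX/O./OO/XO
ply 4, X at XO/XX/O./OO/X. | (2,1)=+0→XO/XX/OX/OO/X.*; (4,1)=+0→XO/XX/O./OO/XX
ply 5, O at XO/XX/OX/OO/X. | (4,1)=+0→XO/XX/OX/OO/XO*
ply 6: XO/XX/OX/OO/XO is terminal +0 (X); from X./X./../OO/X. depth 6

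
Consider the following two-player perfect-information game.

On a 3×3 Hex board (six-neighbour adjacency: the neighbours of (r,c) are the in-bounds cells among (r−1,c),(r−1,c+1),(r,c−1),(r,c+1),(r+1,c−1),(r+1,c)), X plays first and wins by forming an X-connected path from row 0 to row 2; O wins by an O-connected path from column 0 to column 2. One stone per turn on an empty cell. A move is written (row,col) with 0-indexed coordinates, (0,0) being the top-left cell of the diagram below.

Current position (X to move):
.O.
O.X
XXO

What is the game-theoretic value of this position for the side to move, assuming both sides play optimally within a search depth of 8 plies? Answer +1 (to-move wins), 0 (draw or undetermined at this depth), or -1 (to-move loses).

value(.O./O.X/XXO, X) = +1

[.O./O.X/XXO] X move#1: (0,0):-1/XO./O.X/XXO, (0,2):+1/.OX/O.X/XXO*, (1,1):-1/.O./OXX/XXO
[.OX/O.X/XXO] end (terminal -1, O#2); searched .O./O.X/XXO to 8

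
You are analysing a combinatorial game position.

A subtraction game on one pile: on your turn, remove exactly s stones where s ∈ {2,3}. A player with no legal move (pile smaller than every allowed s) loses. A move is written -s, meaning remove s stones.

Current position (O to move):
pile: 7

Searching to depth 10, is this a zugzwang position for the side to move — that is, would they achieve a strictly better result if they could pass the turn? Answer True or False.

zugzwang(7, O) = False

ply 1, O at 7 | -2=+1→5*; -3=-1→4
ply 2, X at 5 | -2=-1→3*; -3=-1→2
ply 3, O at 3 | -2=+1→1*; -3=+1→0
ply 4: 1 is terminal -1 (X); from 7 depth 10
if O skipped the turn, X would face:
~ ply 1, X at 7 | -2=+1→5*; -3=-1→4
~ ply 2, O at 5 | -2=-1→3*; -3=-1→2
~ ply 3, X at 3 | -2=+1→1*; -3=+1→0
~ ply 4: 1 is terminal -1 (O); from 7 depth 10
compare (O): move=+1 vs pass=-1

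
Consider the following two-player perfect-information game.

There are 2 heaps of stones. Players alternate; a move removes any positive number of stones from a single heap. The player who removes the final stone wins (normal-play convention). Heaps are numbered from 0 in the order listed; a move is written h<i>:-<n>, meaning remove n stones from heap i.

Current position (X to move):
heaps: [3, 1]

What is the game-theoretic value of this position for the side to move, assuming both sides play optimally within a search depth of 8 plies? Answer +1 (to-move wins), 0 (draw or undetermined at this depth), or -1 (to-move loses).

value((3,1), X) = +1

p1 X@[(3,1)]: h0:-1[(2,1)]-1 h0:-2[(1,1)]+1* h0:-3[(0,1)]-1 h1:-1[(3,0)]-1
p2 O@[(1,1)]: h0:-1[(0,1)]-1* h1:-1[(1,0)]-1
p3 X@[(0,1)]: h1:-1[(0,0)]+1*
p4 O@[(0,0)] terminal -1; root [(3,1)] d8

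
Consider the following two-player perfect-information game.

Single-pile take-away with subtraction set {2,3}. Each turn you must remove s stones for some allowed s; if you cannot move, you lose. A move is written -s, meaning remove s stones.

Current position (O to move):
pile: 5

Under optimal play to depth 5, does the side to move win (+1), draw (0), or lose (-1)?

value(5, O) = -1

p1 O@[5]: -2[3]-1* -3[2]-1
p2 X@[3]: -2[1]+1* -3[0]+1
p3 O@[1] terminal -1; root [5] d5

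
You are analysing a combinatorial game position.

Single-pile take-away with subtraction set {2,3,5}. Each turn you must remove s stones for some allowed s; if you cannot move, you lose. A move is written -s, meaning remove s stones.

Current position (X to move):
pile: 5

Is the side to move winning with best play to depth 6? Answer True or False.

X winning at [5]: True

ply 1, X at 5 | -2=-1→3; -3=-1→2; -5=+1→0*
ply 2: 0 is terminal -1 (O); from 5 depth 6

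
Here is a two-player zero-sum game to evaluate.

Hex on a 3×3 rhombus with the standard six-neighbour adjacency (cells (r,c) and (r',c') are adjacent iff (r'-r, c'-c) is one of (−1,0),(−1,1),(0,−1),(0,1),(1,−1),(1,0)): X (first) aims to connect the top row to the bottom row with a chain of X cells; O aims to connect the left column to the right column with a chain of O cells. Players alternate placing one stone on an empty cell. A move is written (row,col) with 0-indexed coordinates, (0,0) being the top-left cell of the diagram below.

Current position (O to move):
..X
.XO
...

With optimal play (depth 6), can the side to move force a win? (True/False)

O winning at [..X/.XO/...]: False

ply 1, O at ..X/.XO/... | (0,0)=-1→O.X/.XO/...*; (0,1)=-1→.OX/.XO/...; (1,0)=-1→..X/OXO/...; (2,0)=-1→..X/.XO/O..; (2,1)=-1→..X/.XO/.O.; (2,2)=-1→..X/.XO/..O
ply 2, X at O.X/.XO/... | (0,1)=+1→OXX/.XO/...*; (1,0)=+1→O.X/XXO/...; (2,0)=+1→O.X/.XO/X..; (2,1)=+1→O.X/.XO/.X.; (2,2)=+1→O.X/.XO/..X
ply 3, O at OXX/.XO/... | (1,0)=-1→OXX/OXO/...*; (2,0)=-1→OXX/.XO/O..; (2,1)=-1→OXX/.XO/.O.; (2,2)=-1→OXX/.XO/..O
ply 4, X at OXX/OXO/... | (2,0)=+1→OXX/OXO/X..*; (2,1)=+1→OXX/OXO/.X.; (2,2)=+1→OXX/OXO/..X
ply 5: OXX/OXO/X.. is terminal -1 (O); from ..X/.XO/... depth 6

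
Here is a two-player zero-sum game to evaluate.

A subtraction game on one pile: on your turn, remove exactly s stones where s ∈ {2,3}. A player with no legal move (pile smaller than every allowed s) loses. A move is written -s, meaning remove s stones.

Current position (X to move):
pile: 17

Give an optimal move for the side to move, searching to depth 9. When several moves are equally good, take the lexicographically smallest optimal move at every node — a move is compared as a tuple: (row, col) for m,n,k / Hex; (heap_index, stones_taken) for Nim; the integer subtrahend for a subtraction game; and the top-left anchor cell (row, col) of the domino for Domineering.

X's best at [17]: -2

[17] X move#1: -2:+1/15*, -3:-1/14
[15] O move#2: -2:-1/13*, -3:-1/12
[13] X move#3: -2:+1/11*, -3:+1/10
[11] O move#4: -2:-1/9*, -3:-1/8
[9] X move#5: -2:-1/7, -3:+1/6*
[6] O move#6: -2:-1/4*, -3:-1/3
[4] X move#7: -2:-1/2, -3:+1/1*
[1] end (terminal -1, O#8); searched 17 to 9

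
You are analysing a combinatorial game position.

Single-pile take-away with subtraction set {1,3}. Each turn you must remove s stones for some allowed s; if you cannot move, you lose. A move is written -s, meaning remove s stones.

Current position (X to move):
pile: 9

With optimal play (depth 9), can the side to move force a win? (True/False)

X winning at [9]: True

ply 1, X at 9 | -1=+1→8*; -3=+1→6
ply 2, O at 8 | -1=-1→7*; -3=-1→5
ply 3, X at 7 | -1=+1→6*; -3=+1→4
ply 4, O at 6 | -1=-1→5*; -3=-1→3
ply 5, X at 5 | -1=+1→4*; -3=+1→2
ply 6, O at 4 | -1=-1→3*; -3=-1→1
ply 7, X at 3 | -1=+1→2*; -3=+1→0
ply 8, O at 2 | -1=-1→1*
ply 9, X at 1 | -1=+1→0*
ply 10: 0 is terminal -1 (O); from 9 depth 9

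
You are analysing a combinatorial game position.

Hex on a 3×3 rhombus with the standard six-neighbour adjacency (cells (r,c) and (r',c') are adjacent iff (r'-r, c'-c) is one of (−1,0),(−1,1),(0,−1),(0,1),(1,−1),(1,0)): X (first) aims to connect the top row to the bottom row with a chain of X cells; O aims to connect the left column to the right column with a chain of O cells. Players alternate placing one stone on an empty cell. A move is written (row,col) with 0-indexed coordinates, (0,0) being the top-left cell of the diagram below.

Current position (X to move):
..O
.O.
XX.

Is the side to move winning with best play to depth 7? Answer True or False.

X winning at [..O/.O./XX.]: True

[..O/.O./XX.] X move#1: (0,0):-1/X.O/.O./XX., (0,1):-1/.XO/.O./XX., (1,0):+1/..O/XO./XX.*, (1,2):-1/..O/.OX/XX., (2,2):-1/..O/.O./XXX
[..O/XO./XX.] O move#2: (0,0):-1/O.O/XO./XX.*, (0,1):-1/.OO/XO./XX., (1,2):-1/..O/XOO/XX., (2,2):-1/..O/XO./XXO
[O.O/XO./XX.] X move#3: (0,1):+1/OXO/XO./XX.*, (1,2):-1/O.O/XOX/XX., (2,2):-1/O.O/XO./XXX
[OXO/XO./XX.] end (terminal -1, O#4); searched ..O/.O./XX. to 7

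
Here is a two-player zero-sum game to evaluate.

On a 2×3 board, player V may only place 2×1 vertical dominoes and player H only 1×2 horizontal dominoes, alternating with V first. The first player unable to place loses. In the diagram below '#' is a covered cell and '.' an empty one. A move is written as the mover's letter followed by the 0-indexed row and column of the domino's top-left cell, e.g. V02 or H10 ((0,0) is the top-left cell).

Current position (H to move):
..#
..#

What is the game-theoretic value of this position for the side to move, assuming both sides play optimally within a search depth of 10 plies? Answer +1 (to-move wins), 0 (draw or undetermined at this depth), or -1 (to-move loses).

value(..#/..#, H) = +1

p1 H@[..#/..#]: H00[###/..#]+1* H10[..#/###]+1
p2 V@[###/..#] terminal -1; root [..#/..#] d10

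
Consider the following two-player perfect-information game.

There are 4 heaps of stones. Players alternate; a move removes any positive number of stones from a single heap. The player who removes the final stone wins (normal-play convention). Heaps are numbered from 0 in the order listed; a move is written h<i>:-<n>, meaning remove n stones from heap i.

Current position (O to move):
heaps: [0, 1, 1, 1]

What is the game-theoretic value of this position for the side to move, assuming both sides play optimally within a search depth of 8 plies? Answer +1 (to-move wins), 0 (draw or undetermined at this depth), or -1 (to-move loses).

ply 1, O at (0,1,1,1) | h1:-1=+1→(0,0,1,1)*; h2:-1=+1→(0,1,0,1); h3:-1=+1→(0,1,1,0)
ply 2, X at (0,0,1,1) | h2:-1=-1→(0,0,0,1)*; h3:-1=-1→(0,0,1,0)
ply 3, O at (0,0,0,1) | h3:-1=+1→(0,0,0,0)*
ply 4: (0,0,0,0) is terminal -1 (X); from (0,1,1,1) depth 8

value((0,1,1,1), O) = +1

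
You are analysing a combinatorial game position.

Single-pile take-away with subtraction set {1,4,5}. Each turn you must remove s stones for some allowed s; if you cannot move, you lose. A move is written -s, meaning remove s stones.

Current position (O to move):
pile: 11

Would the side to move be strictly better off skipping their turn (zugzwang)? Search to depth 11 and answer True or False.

p1 O@[11]: -1[10]+1* -4[7]-1 -5[6]-1
p2 X@[10]: -1[9]-1* -4[6]-1 -5[5]-1
p3 O@[9]: -1[8]+1* -4[5]-1 -5[4]-1
p4 X@[8]: -1[7]-1* -4[4]-1 -5[3]-1
p5 O@[7]: -1[6]-1 -4[3]-1 -5[2]+1*
p6 X@[2]: -1[1]-1*
p7 O@[1]: -1[0]+1*
p8 X@[0] terminal -1; root [11] d11
suppose O passes — search the same position with X to move:
pass> p1 X@[11]: -1[10]+1* -4[7]-1 -5[6]-1
pass> p2 O@[10]: -1[9]-1* -4[6]-1 -5[5]-1
pass> p3 X@[9]: -1[8]+1* -4[5]-1 -5[4]-1
pass> p4 O@[8]: -1[7]-1* -4[4]-1 -5[3]-1
pass> p5 X@[7]: -1[6]-1 -4[3]-1 -5[2]+1*
pass> p6 O@[2]: -1[1]-1*
pass> p7 X@[1]: -1[0]+1*
pass> p8 O@[0] terminal -1; root [11] d11
for O: play +1, pass -1

zugzwang(11, O) = False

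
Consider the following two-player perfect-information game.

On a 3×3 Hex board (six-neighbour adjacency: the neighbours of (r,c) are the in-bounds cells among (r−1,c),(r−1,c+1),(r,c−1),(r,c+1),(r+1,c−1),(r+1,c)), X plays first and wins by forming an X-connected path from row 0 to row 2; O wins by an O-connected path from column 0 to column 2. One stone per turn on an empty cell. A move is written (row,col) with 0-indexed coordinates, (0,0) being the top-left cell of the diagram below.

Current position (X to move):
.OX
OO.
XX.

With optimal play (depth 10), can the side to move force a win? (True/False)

p1 X@[.OX/OO./XX.]: (0,0)[XOX/OO./XX.]-1 (1,2)[.OX/OOX/XX.]+1* (2,2)[.OX/OO./XXX]-1
p2 O@[.OX/OOX/XX.] terminal -1; root [.OX/OO./XX.] d10

X winning at [.OX/OO./XX.]: True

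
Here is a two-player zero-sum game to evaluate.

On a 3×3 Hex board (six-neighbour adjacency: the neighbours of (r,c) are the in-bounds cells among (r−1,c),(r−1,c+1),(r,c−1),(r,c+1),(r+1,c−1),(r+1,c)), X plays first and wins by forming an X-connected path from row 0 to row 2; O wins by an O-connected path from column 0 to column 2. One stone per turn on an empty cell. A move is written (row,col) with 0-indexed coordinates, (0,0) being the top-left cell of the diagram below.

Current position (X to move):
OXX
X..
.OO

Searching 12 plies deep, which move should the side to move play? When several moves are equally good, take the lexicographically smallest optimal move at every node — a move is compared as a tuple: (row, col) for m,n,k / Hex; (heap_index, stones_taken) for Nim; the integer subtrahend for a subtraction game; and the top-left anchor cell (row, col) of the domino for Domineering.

X's best at [OXX/X../.OO]: (2,0)

p1 X@[OXX/X../.OO]: (1,1)[OXX/XX./.OO]-1 (1,2)[OXX/X.X/.OO]-1 (2,0)[OXX/X../XOO]+1*
p2 O@[OXX/X../XOO] terminal -1; root [OXX/X../.OO] d12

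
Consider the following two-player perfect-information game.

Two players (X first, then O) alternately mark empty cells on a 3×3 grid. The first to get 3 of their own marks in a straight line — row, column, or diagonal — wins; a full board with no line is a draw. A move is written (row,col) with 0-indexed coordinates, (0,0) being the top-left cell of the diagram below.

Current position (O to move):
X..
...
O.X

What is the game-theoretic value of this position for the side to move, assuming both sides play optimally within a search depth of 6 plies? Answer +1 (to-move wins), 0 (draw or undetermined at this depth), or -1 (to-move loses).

value(X../.../O.X, O) = -1

ply 1, O at X../.../O.X | (0,1)=-1→XO./.../O.X*; (0,2)=-1→X.O/.../O.X; (1,0)=-1→X../O../O.X; (1,1)=-1→X../.O./O.X; (1,2)=-1→X../..O/O.X; (2,1)=-1→X../.../OOX
ply 2, X at XO./.../O.X | (0,2)=+1→XOX/.../O.X*; (1,0)=-1→XO./X../O.X; (1,1)=+1→XO./.X./O.X; (1,2)=+1→XO./..X/O.X; (2,1)=+0→XO./.../OXX
ply 3, O at XOX/.../O.X | (1,0)=-1→XOX/O../O.X*; (1,1)=-1→XOX/.O./O.X; (1,2)=-1→XOX/..O/O.X; (2,1)=-1→XOX/.../OOX
ply 4, X at XOX/O../O.X | (1,1)=+1→XOX/OX./O.X*; (1,2)=+1→XOX/O.X/O.X; (2,1)=+1→XOX/O../OXX
ply 5: XOX/OX./O.X is terminal -1 (O); from X../.../O.X depth 6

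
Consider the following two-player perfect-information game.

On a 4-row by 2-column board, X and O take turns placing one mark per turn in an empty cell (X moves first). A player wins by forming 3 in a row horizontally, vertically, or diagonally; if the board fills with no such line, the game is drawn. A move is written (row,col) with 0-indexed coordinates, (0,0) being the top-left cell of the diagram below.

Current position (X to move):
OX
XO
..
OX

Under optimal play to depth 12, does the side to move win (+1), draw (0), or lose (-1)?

value(OX/XO/../OX, X) = 0

p1 X@[OX/XO/../OX]: (2,0)[OX/XO/X./OX]+0* (2,1)[OX/XO/.X/OX]+0
p2 O@[OX/XO/X./OX]: (2,1)[OX/XO/XO/OX]+0*
p3 X@[OX/XO/XO/OX] terminal +0; root [OX/XO/../OX] d12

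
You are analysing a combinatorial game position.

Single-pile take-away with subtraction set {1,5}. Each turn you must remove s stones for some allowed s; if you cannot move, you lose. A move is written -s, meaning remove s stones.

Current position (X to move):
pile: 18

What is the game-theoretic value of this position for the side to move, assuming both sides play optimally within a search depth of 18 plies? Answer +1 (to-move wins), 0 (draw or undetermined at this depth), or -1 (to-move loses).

value(18, X) = -1

p1 X@[18]: -1[17]-1* -5[13]-1
p2 O@[17]: -1[16]+1* -5[12]+1
p3 X@[16]: -1[15]-1* -5[11]-1
p4 O@[15]: -1[14]+1* -5[10]+1
p5 X@[14]: -1[13]-1* -5[9]-1
p6 O@[13]: -1[12]+1* -5[8]+1
p7 X@[12]: -1[11]-1* -5[7]-1
p8 O@[11]: -1[10]+1* -5[6]+1
p9 X@[10]: -1[9]-1* -5[5]-1
p10 O@[9]: -1[8]+1* -5[4]+1
p11 X@[8]: -1[7]-1* -5[3]-1
p12 O@[7]: -1[6]+1* -5[2]+1
p13 X@[6]: -1[5]-1* -5[1]-1
p14 O@[5]: -1[4]+1* -5[0]+1
p15 X@[4]: -1[3]-1*
p16 O@[3]: -1[2]+1*
p17 X@[2]: -1[1]-1*
p18 O@[1]: -1[0]+1*
p19 X@[0] terminal -1; root [18] d18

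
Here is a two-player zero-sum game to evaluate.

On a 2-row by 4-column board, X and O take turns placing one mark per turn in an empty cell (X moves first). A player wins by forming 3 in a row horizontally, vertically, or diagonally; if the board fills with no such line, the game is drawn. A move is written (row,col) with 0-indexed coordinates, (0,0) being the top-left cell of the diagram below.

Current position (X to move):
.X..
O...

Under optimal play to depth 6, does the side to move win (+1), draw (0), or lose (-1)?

value(.X../O..., X) = +1

p1 X@[.X../O...]: (0,0)[XX../O...]+0 (0,2)[.XX./O...]+1* (0,3)[.X.X/O...]+0 (1,1)[.X../OX..]+0 (1,2)[.X../O.X.]+0 (1,3)[.X../O..X]+0
p2 O@[.XX./O...]: (0,0)[OXX./O...]-1* (0,3)[.XXO/O...]-1 (1,1)[.XX./OO..]-1 (1,2)[.XX./O.O.]-1 (1,3)[.XX./O..O]-1
p3 X@[OXX./O...]: (0,3)[OXXX/O...]+1* (1,1)[OXX./OX..]+0 (1,2)[OXX./O.X.]+0 (1,3)[OXX./O..X]+0
p4 O@[OXXX/O...] terminal -1; root [.X../O...] d6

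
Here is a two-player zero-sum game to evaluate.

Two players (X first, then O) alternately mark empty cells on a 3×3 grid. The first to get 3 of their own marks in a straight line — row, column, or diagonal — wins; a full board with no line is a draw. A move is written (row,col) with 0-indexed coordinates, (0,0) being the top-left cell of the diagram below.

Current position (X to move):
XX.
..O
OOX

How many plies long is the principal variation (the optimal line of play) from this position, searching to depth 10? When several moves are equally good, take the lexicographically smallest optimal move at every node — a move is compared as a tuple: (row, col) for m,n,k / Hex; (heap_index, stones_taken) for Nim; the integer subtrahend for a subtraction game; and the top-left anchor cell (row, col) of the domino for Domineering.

PV length from [XX./..O/OOX]: 1 ply

ply 1, X at XX./..O/OOX | (0,2)=+1→XXX/..O/OOX*; (1,0)=+1→XX./X.O/OOX; (1,1)=+1→XX./.XO/OOX
ply 2: XXX/..O/OOX is terminal -1 (O); from XX./..O/OOX depth 10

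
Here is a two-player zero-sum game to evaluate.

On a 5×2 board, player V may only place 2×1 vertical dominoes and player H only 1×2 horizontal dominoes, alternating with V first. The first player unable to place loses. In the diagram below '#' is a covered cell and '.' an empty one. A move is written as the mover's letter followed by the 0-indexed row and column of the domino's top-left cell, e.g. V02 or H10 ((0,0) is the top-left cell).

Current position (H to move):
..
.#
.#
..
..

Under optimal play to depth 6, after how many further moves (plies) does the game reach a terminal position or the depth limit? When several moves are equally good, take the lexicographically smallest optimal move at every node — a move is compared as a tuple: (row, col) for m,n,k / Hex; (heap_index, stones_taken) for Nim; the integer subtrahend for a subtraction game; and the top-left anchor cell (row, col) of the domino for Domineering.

PV length from [../.#/.#/../..]: 3 plies

[../.#/.#/../..] H move#1: H00:-1/##/.#/.#/../.., H30:+1/../.#/.#/##/..*, H40:+1/../.#/.#/../##
[../.#/.#/##/..] V move#2: V00:-1/#./##/.#/##/..*, V10:-1/../##/##/##/..
[#./##/.#/##/..] H move#3: H40:+1/#./##/.#/##/##*
[#./##/.#/##/##] end (terminal -1, V#4); searched ../.#/.#/../.. to 6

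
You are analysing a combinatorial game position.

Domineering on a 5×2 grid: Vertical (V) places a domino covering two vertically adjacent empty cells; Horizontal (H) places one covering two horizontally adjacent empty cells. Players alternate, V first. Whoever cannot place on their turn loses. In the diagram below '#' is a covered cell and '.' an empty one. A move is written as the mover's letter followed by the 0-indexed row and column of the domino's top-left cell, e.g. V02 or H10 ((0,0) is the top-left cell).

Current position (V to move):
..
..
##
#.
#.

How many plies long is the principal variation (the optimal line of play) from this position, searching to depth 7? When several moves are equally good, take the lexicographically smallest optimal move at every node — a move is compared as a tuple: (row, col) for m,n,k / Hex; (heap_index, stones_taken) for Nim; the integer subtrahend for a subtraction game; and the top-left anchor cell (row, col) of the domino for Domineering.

PV length from [../../##/#./#.]: 1 ply

p1 V@[../../##/#./#.]: V00[#./#./##/#./#.]+1* V01[.#/.#/##/#./#.]+1 V31[../../##/##/##]-1
p2 H@[#./#./##/#./#.] terminal -1; root [../../##/#./#.] d7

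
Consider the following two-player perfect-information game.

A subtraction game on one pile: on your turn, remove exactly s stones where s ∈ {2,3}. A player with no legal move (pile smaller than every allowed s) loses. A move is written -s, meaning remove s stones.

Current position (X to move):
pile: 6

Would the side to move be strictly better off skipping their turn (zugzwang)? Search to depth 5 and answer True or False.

zugzwang(6, X) = True

ply 1, X at 6 | -2=-1→4*; -3=-1→3
ply 2, O at 4 | -2=-1→2; -3=+1→1*
ply 3: 1 is terminal -1 (X); from 6 depth 5
pass branch (O moves first from the same position):
  | ply 1, O at 6 | -2=-1→4*; -3=-1→3
  | ply 2, X at 4 | -2=-1→2; -3=+1→1*
  | ply 3: 1 is terminal -1 (O); from 6 depth 5
X moving scores -1; X passing scores +1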